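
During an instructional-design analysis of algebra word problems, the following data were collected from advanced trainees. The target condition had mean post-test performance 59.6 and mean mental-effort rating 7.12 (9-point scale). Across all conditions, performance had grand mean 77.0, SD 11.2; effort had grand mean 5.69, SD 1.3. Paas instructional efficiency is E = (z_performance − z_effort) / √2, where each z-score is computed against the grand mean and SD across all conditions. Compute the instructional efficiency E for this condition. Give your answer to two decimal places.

-1.88

z_performance = (59.6 − 77.0) / 11.2 = -17.4000 / 11.2 = -1.5536.
z_effort = (7.12 − 5.69) / 1.3 = 1.4300 / 1.3 = 1.1000.
z_P − z_E = -1.5536 − 1.1000 = -2.6536.
E = -2.6536 / √2 = -2.6536 / 1.41421 = -1.8764 ≈ -1.88.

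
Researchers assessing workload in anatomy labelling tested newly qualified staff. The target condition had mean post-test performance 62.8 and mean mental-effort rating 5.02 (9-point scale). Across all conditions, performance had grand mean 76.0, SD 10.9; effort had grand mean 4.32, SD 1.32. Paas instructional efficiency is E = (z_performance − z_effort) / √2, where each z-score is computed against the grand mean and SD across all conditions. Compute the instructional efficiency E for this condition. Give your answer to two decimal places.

-1.23

z_performance = (62.8 − 76.0) / 10.9 = -13.2000 / 10.9 = -1.2110.
z_effort = (5.02 − 4.32) / 1.32 = 0.7000 / 1.32 = 0.5303.
z_P − z_E = -1.2110 − 0.5303 = -1.7413.
E = -1.7413 / √2 = -1.7413 / 1.41421 = -1.2313 ≈ -1.23.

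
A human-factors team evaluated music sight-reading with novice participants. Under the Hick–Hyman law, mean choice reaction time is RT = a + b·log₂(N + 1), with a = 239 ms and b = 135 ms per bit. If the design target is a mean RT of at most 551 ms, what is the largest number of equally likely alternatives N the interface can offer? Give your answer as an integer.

Set 239 + 135·log₂(N + 1) ≤ 551.
log₂(N + 1) ≤ (551 − 239) / 135 = 2.3111.
N + 1 ≤ 2^2.3111 = 4.9626.
N ≤ 3.9626, so the largest integer N is 3.

3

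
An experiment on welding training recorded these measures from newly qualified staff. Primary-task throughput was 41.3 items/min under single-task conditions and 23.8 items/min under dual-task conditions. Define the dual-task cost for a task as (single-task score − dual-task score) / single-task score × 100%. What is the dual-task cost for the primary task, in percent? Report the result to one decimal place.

42.4

Cost = (41.3 − 23.8) / 41.3 × 100%
     = 17.5000 / 41.3 × 100% = 42.3729%.
≈ 42.4%.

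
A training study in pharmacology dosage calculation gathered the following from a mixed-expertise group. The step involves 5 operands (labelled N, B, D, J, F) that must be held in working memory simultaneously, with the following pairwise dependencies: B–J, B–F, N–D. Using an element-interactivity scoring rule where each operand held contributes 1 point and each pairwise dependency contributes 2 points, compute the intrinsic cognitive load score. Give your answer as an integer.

Count of operands held simultaneously: 5.
Count of pairwise dependencies listed: 3.
Element contribution: 5 × 1 = 5.
Interaction contribution: 3 × 2 = 6.
Intrinsic load = 5 + 6 = 11.

11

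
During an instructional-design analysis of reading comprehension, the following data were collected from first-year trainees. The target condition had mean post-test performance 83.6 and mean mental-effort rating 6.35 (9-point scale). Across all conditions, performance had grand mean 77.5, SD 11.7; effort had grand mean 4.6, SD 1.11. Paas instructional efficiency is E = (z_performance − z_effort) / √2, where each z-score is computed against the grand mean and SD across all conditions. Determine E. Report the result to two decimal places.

-0.75

z_performance = (83.6 − 77.5) / 11.7 = 6.1000 / 11.7 = 0.5214.
z_effort = (6.35 − 4.6) / 1.11 = 1.7500 / 1.11 = 1.5766.
z_P − z_E = 0.5214 − 1.5766 = -1.0552.
E = -1.0552 / √2 = -1.0552 / 1.41421 = -0.7461 ≈ -0.75.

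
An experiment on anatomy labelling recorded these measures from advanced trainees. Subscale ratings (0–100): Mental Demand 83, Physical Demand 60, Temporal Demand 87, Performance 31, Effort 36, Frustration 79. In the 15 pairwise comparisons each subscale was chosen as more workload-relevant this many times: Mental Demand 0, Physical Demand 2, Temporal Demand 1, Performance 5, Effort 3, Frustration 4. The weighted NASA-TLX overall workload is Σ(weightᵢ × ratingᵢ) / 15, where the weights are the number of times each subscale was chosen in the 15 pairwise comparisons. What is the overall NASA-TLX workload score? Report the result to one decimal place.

The tallies are the weights (they sum to 15).
Weighted sum = 0·83 + 2·60 + 1·87 + 5·31 + 3·36 + 4·79
            = 0 + 120 + 87 + 155 + 108 + 316 = 786.
Overall workload = 786 / 15 = 52.4000 ≈ 52.4.

52.4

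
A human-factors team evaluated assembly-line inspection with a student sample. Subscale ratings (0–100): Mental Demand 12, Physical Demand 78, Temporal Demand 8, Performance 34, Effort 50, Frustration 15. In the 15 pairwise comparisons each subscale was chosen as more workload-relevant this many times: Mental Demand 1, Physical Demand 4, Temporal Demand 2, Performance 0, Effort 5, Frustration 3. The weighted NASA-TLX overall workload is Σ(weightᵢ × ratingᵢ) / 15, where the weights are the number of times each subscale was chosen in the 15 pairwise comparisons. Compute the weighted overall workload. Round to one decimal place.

42.3

The tallies are the weights (they sum to 15).
Weighted sum = 1·12 + 4·78 + 2·8 + 0·34 + 5·50 + 3·15
            = 12 + 312 + 16 + 0 + 250 + 45 = 635.
Overall workload = 635 / 15 = 42.3333 ≈ 42.3.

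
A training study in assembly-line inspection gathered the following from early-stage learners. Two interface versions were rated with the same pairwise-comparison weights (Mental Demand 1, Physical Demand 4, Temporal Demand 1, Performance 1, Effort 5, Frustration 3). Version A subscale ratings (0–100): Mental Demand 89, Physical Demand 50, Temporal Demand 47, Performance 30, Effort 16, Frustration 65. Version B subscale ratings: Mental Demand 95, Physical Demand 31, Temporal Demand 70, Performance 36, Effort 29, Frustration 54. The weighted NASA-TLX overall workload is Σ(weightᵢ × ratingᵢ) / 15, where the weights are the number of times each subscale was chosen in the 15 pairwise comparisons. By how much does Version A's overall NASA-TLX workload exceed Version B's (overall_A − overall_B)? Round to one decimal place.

Version A weighted sum = 1·89 + 4·50 + 1·47 + 1·30 + 5·16 + 3·65 = 89 + 200 + 47 + 30 + 80 + 195 = 641; overall_A = 641/15 = 42.7333.
Version B weighted sum = 1·95 + 4·31 + 1·70 + 1·36 + 5·29 + 3·54 = 95 + 124 + 70 + 36 + 145 + 162 = 632; overall_B = 632/15 = 42.1333.
Difference = 42.7333 − 42.1333 = 0.6000 ≈ 0.6.

0.6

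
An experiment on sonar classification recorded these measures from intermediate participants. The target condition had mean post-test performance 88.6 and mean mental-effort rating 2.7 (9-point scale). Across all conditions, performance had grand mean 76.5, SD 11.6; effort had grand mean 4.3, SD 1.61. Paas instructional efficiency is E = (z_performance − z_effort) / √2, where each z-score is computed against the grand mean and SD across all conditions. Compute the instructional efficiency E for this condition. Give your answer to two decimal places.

z_performance = (88.6 − 76.5) / 11.6 = 12.1000 / 11.6 = 1.0431.
z_effort = (2.7 − 4.3) / 1.61 = -1.6000 / 1.61 = -0.9938.
z_P − z_E = 1.0431 − (-0.9938) = 2.0369.
E = 2.0369 / √2 = 2.0369 / 1.41421 = 1.4403 ≈ 1.44.

1.44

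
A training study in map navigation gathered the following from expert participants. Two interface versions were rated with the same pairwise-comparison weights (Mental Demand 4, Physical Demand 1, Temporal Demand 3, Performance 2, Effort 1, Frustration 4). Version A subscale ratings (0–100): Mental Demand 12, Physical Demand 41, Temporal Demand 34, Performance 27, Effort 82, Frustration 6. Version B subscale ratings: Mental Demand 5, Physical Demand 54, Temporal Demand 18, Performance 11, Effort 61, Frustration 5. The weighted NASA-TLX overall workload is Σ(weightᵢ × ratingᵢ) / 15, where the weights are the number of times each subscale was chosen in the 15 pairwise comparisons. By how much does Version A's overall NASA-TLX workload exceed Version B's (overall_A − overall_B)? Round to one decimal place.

Version A weighted sum = 4·12 + 1·41 + 3·34 + 2·27 + 1·82 + 4·6 = 48 + 41 + 102 + 54 + 82 + 24 = 351; overall_A = 351/15 = 23.4000.
Version B weighted sum = 4·5 + 1·54 + 3·18 + 2·11 + 1·61 + 4·5 = 20 + 54 + 54 + 22 + 61 + 20 = 231; overall_B = 231/15 = 15.4000.
Difference = 23.4000 − 15.4000 = 8.0000 ≈ 8.0.

8.0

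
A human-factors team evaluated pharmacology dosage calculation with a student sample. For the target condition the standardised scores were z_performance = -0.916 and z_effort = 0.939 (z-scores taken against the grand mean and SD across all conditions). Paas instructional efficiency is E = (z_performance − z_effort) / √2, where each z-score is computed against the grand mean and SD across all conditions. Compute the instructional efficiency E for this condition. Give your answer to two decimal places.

-1.31

z_P − z_E = -0.916 − 0.939 = -1.8550.
E = -1.8550 / √2 = -1.8550 / 1.41421 = -1.3117 ≈ -1.31.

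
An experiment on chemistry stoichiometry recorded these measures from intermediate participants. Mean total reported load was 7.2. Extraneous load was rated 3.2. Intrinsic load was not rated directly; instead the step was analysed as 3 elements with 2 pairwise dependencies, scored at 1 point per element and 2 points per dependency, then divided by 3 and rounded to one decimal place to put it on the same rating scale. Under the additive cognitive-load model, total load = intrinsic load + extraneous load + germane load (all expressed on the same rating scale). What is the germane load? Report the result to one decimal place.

Intrinsic (element-interactivity): (3 × 1 + 2 × 2) / 3 = 7 / 3 = 2.3333 → 2.3.
germane load = total − intrinsic − extraneous
             = 7.2 − 2.3 − 3.2 = 1.7.

1.7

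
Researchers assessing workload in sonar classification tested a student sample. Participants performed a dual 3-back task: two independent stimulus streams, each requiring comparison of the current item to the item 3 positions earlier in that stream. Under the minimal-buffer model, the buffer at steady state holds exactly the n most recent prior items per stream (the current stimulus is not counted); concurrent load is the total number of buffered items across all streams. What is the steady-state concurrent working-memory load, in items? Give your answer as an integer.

Each stream's buffer holds its 3 most recent prior items.
Two independent streams: 2 × 3 = 6 buffered items at steady state.

6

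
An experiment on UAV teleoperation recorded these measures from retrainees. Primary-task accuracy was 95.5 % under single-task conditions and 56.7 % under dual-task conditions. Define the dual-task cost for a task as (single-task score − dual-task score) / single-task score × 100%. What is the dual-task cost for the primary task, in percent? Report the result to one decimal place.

40.6

Cost = (95.5 − 56.7) / 95.5 × 100%
     = 38.8000 / 95.5 × 100% = 40.6283%.
≈ 40.6%.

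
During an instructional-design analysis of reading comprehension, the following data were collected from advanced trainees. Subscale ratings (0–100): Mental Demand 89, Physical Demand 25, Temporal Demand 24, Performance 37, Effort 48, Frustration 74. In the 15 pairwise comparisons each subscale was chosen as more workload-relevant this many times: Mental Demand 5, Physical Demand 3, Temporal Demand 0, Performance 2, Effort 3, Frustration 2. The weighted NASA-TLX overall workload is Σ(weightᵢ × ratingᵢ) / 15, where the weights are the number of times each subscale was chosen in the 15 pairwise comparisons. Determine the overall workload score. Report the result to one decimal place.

59.1

The tallies are the weights (they sum to 15).
Weighted sum = 5·89 + 3·25 + 0·24 + 2·37 + 3·48 + 2·74
            = 445 + 75 + 0 + 74 + 144 + 148 = 886.
Overall workload = 886 / 15 = 59.0667 ≈ 59.1.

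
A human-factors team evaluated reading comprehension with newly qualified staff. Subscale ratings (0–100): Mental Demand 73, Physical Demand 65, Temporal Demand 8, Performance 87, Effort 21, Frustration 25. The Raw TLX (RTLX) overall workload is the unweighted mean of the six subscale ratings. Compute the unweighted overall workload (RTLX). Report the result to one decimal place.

Sum of ratings = 73 + 65 + 8 + 87 + 21 + 25 = 279.
RTLX = 279 / 6 = 46.5000 ≈ 46.5.

46.5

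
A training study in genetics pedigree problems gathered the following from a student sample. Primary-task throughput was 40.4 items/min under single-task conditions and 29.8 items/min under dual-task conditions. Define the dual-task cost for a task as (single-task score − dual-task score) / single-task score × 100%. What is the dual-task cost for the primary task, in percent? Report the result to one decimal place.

26.2

Cost = (40.4 − 29.8) / 40.4 × 100%
     = 10.6000 / 40.4 × 100% = 26.2376%.
≈ 26.2%.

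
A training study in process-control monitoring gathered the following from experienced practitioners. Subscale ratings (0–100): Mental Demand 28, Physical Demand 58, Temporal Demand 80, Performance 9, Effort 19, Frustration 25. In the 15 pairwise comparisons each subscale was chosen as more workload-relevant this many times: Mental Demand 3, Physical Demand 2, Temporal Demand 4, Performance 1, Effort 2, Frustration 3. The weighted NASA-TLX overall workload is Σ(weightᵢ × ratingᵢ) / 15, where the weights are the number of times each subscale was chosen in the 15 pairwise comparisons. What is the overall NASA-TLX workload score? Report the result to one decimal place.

42.8

The tallies are the weights (they sum to 15).
Weighted sum = 3·28 + 2·58 + 4·80 + 1·9 + 2·19 + 3·25
            = 84 + 116 + 320 + 9 + 38 + 75 = 642.
Overall workload = 642 / 15 = 42.8000 ≈ 42.8.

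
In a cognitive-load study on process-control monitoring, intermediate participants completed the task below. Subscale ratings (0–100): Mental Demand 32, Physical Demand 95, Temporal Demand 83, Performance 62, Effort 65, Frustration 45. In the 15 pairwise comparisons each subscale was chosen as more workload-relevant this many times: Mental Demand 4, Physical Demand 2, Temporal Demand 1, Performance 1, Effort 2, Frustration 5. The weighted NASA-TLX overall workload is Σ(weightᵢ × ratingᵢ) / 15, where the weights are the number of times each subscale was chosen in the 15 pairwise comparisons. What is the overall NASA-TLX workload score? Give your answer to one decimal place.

The tallies are the weights (they sum to 15).
Weighted sum = 4·32 + 2·95 + 1·83 + 1·62 + 2·65 + 5·45
            = 128 + 190 + 83 + 62 + 130 + 225 = 818.
Overall workload = 818 / 15 = 54.5333 ≈ 54.5.

54.5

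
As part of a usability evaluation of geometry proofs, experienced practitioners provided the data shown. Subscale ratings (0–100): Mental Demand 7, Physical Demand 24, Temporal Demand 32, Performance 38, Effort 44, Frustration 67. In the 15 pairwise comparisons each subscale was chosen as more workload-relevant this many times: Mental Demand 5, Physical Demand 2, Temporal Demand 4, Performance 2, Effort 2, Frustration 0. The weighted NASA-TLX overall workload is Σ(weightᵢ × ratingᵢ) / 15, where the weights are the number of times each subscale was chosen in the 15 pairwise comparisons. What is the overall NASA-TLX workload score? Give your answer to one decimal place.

The tallies are the weights (they sum to 15).
Weighted sum = 5·7 + 2·24 + 4·32 + 2·38 + 2·44 + 0·67
            = 35 + 48 + 128 + 76 + 88 + 0 = 375.
Overall workload = 375 / 15 = 25.0000 ≈ 25.0.

25.0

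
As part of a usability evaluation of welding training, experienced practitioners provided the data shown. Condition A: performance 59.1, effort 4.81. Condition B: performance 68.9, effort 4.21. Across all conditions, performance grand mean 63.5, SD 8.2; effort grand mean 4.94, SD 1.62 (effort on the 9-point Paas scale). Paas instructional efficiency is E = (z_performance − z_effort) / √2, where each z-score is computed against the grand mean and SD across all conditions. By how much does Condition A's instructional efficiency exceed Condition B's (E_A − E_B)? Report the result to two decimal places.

-1.11

Condition A: z_P = (59.1 − 63.5)/8.2 = -0.5366; z_E = (4.81 − 4.94)/1.62 = -0.0802; E_A = (-0.5366 − (-0.0802))/√2 = -0.3227.
Condition B: z_P = (68.9 − 63.5)/8.2 = 0.6585; z_E = (4.21 − 4.94)/1.62 = -0.4506; E_B = (0.6585 − (-0.4506))/√2 = 0.7843.
E_A − E_B = -0.3227 − 0.7843 = -1.1070 ≈ -1.11.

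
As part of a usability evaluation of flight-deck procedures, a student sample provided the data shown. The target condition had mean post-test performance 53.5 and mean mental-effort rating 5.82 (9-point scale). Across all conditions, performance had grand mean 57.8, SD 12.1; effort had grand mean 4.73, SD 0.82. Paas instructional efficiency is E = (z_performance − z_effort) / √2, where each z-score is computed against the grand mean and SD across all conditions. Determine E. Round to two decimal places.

z_performance = (53.5 − 57.8) / 12.1 = -4.3000 / 12.1 = -0.3554.
z_effort = (5.82 − 4.73) / 0.82 = 1.0900 / 0.82 = 1.3293.
z_P − z_E = -0.3554 − 1.3293 = -1.6847.
E = -1.6847 / √2 = -1.6847 / 1.41421 = -1.1913 ≈ -1.19.

-1.19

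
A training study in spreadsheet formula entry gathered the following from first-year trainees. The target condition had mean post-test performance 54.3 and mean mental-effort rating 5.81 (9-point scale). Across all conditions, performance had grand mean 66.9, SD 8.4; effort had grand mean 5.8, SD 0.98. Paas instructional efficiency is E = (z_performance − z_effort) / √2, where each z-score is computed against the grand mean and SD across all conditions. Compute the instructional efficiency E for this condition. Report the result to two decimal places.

z_performance = (54.3 − 66.9) / 8.4 = -12.6000 / 8.4 = -1.5000.
z_effort = (5.81 − 5.8) / 0.98 = 0.0100 / 0.98 = 0.0102.
z_P − z_E = -1.5000 − 0.0102 = -1.5102.
E = -1.5102 / √2 = -1.5102 / 1.41421 = -1.0679 ≈ -1.07.

-1.07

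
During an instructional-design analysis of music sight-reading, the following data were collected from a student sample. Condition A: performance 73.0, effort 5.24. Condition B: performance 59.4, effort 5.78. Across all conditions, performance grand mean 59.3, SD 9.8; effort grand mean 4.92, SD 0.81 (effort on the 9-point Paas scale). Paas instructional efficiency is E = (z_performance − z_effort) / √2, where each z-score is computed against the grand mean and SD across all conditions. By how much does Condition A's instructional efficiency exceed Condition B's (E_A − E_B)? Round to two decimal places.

1.45

Condition A: z_P = (73.0 − 59.3)/9.8 = 1.3980; z_E = (5.24 − 4.92)/0.81 = 0.3951; E_A = (1.3980 − 0.3951)/√2 = 0.7092.
Condition B: z_P = (59.4 − 59.3)/9.8 = 0.0102; z_E = (5.78 − 4.92)/0.81 = 1.0617; E_B = (0.0102 − 1.0617)/√2 = -0.7435.
E_A − E_B = 0.7092 − (-0.7435) = 1.4527 ≈ 1.45.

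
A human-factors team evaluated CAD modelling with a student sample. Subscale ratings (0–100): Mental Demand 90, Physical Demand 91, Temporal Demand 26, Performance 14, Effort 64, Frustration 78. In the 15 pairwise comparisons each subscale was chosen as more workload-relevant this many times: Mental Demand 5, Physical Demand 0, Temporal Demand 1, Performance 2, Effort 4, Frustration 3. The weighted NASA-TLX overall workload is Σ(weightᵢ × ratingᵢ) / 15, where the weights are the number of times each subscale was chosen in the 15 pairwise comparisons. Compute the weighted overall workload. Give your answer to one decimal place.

66.3

The tallies are the weights (they sum to 15).
Weighted sum = 5·90 + 0·91 + 1·26 + 2·14 + 4·64 + 3·78
            = 450 + 0 + 26 + 28 + 256 + 234 = 994.
Overall workload = 994 / 15 = 66.2667 ≈ 66.3.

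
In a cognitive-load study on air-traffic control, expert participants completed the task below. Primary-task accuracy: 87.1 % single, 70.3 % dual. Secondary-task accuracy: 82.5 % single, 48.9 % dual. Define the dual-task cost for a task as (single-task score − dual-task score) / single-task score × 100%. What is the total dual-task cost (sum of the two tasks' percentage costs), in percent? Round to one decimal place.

Primary cost = (87.1 − 70.3) / 87.1 × 100% = 19.2882%.
Secondary cost = (82.5 − 48.9) / 82.5 × 100% = 40.7273%.
Total = 19.2882% + 40.7273% = 60.0155% ≈ 60.0%.

60.0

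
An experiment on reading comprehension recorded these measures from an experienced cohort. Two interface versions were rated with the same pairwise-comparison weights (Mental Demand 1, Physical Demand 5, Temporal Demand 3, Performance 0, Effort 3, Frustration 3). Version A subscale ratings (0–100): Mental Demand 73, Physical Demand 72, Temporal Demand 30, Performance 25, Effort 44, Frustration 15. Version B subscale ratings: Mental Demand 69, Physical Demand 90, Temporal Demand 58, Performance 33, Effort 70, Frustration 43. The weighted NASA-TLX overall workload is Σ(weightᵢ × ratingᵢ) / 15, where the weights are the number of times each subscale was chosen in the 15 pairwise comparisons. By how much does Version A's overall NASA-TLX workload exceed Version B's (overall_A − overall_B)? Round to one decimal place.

-22.1

Version A weighted sum = 1·73 + 5·72 + 3·30 + 0·25 + 3·44 + 3·15 = 73 + 360 + 90 + 0 + 132 + 45 = 700; overall_A = 700/15 = 46.6667.
Version B weighted sum = 1·69 + 5·90 + 3·58 + 0·33 + 3·70 + 3·43 = 69 + 450 + 174 + 0 + 210 + 129 = 1032; overall_B = 1032/15 = 68.8000.
Difference = 46.6667 − 68.8000 = -22.1333 ≈ -22.1.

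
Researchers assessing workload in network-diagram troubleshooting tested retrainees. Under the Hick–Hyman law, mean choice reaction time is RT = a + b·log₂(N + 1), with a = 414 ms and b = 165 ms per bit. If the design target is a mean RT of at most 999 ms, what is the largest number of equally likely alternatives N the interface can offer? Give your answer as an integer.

10

Set 414 + 165·log₂(N + 1) ≤ 999.
log₂(N + 1) ≤ (999 − 414) / 165 = 3.5455.
N + 1 ≤ 2^3.5455 = 11.6762.
N ≤ 10.6762, so the largest integer N is 10.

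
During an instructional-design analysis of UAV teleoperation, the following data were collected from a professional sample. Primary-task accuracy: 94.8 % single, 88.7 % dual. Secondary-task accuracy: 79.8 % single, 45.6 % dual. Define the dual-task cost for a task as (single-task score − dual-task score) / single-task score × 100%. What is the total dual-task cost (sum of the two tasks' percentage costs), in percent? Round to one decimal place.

49.3

Primary cost = (94.8 − 88.7) / 94.8 × 100% = 6.4346%.
Secondary cost = (79.8 − 45.6) / 79.8 × 100% = 42.8571%.
Total = 6.4346% + 42.8571% = 49.2917% ≈ 49.3%.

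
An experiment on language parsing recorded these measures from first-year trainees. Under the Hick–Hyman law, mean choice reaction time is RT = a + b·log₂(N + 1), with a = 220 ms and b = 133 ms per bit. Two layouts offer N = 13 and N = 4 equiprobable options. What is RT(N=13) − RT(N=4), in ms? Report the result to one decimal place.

197.6

RT(13) = 220 + 133·log₂(14) = 220 + 133·3.8074 = 726.3842 ms.
RT(4) = 220 + 133·log₂(5) = 220 + 133·2.3219 = 528.8127 ms.
Difference = 726.3842 − 528.8127 = 197.5715 ≈ 197.6 ms.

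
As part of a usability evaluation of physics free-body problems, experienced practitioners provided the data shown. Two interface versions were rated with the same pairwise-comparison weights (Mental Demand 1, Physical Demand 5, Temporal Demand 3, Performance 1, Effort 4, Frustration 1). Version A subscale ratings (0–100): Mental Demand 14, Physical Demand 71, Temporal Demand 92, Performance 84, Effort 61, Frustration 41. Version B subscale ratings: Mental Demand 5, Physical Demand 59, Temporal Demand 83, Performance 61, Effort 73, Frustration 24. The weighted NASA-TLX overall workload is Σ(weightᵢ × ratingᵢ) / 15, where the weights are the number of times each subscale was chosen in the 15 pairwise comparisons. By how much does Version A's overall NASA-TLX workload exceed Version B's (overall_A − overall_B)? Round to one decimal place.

Version A weighted sum = 1·14 + 5·71 + 3·92 + 1·84 + 4·61 + 1·41 = 14 + 355 + 276 + 84 + 244 + 41 = 1014; overall_A = 1014/15 = 67.6000.
Version B weighted sum = 1·5 + 5·59 + 3·83 + 1·61 + 4·73 + 1·24 = 5 + 295 + 249 + 61 + 292 + 24 = 926; overall_B = 926/15 = 61.7333.
Difference = 67.6000 − 61.7333 = 5.8667 ≈ 5.9.

5.9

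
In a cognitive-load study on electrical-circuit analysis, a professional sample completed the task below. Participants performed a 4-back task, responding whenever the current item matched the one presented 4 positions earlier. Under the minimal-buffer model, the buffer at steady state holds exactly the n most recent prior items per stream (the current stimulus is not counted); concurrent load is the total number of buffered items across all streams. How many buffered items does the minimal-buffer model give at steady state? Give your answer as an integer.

The buffer holds the 4 most recent prior items.
Steady-state concurrent load = 4 items.

4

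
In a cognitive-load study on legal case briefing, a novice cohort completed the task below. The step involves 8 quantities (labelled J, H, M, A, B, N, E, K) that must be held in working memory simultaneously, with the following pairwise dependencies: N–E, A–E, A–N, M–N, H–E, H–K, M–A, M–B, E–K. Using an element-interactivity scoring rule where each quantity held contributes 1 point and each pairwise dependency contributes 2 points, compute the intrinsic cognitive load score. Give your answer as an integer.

Count of quantities held simultaneously: 8.
Count of pairwise dependencies listed: 9.
Element contribution: 8 × 1 = 8.
Interaction contribution: 9 × 2 = 18.
Intrinsic load = 8 + 18 = 26.

26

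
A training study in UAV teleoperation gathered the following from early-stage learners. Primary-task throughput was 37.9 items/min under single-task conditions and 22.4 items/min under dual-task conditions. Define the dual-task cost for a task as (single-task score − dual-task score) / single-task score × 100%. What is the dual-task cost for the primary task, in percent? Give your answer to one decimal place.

40.9

Cost = (37.9 − 22.4) / 37.9 × 100%
     = 15.5000 / 37.9 × 100% = 40.8971%.
≈ 40.9%.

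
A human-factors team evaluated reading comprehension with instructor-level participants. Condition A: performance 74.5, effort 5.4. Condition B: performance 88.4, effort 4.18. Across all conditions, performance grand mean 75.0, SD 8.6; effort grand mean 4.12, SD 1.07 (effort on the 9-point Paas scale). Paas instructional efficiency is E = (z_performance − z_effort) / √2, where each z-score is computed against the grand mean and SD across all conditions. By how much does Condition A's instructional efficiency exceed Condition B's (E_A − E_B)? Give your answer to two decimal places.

-1.95

Condition A: z_P = (74.5 − 75.0)/8.6 = -0.0581; z_E = (5.4 − 4.12)/1.07 = 1.1963; E_A = (-0.0581 − 1.1963)/√2 = -0.8870.
Condition B: z_P = (88.4 − 75.0)/8.6 = 1.5581; z_E = (4.18 − 4.12)/1.07 = 0.0561; E_B = (1.5581 − 0.0561)/√2 = 1.0621.
E_A − E_B = -0.8870 − 1.0621 = -1.9491 ≈ -1.95.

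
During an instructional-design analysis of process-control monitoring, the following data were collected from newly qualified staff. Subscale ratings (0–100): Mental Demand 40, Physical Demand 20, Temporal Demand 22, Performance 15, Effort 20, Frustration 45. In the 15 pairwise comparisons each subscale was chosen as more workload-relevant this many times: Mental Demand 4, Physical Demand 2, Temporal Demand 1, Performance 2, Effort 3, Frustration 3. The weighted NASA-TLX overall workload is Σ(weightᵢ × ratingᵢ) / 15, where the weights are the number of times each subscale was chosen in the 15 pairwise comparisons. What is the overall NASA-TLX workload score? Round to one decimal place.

The tallies are the weights (they sum to 15).
Weighted sum = 4·40 + 2·20 + 1·22 + 2·15 + 3·20 + 3·45
            = 160 + 40 + 22 + 30 + 60 + 135 = 447.
Overall workload = 447 / 15 = 29.8000 ≈ 29.8.

29.8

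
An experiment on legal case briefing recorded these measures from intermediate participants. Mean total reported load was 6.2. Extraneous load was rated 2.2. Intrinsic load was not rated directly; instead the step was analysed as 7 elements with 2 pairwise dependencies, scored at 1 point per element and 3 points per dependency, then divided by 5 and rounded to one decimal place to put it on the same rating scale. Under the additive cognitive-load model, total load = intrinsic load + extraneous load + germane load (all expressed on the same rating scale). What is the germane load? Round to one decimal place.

1.4

Intrinsic (element-interactivity): (7 × 1 + 2 × 3) / 5 = 13 / 5 = 2.6000 → 2.6.
germane load = total − intrinsic − extraneous
             = 6.2 − 2.6 − 2.2 = 1.4.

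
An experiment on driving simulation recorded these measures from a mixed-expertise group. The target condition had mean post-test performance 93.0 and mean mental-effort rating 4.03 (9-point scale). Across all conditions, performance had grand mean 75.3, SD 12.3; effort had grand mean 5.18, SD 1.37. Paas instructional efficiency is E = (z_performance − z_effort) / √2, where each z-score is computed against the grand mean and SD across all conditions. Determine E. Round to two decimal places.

z_performance = (93.0 − 75.3) / 12.3 = 17.7000 / 12.3 = 1.4390.
z_effort = (4.03 − 5.18) / 1.37 = -1.1500 / 1.37 = -0.8394.
z_P − z_E = 1.4390 − (-0.8394) = 2.2784.
E = 2.2784 / √2 = 2.2784 / 1.41421 = 1.6111 ≈ 1.61.

1.61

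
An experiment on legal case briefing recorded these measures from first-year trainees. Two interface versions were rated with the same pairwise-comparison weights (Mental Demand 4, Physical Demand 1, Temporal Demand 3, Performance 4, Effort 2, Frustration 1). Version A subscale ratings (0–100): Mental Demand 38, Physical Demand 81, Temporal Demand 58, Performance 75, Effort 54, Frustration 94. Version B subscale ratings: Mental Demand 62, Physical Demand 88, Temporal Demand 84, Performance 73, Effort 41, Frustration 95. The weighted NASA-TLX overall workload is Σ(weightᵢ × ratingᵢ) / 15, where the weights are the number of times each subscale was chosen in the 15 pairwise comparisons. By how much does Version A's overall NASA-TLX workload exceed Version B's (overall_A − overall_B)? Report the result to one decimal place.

Version A weighted sum = 4·38 + 1·81 + 3·58 + 4·75 + 2·54 + 1·94 = 152 + 81 + 174 + 300 + 108 + 94 = 909; overall_A = 909/15 = 60.6000.
Version B weighted sum = 4·62 + 1·88 + 3·84 + 4·73 + 2·41 + 1·95 = 248 + 88 + 252 + 292 + 82 + 95 = 1057; overall_B = 1057/15 = 70.4667.
Difference = 60.6000 − 70.4667 = -9.8667 ≈ -9.9.

-9.9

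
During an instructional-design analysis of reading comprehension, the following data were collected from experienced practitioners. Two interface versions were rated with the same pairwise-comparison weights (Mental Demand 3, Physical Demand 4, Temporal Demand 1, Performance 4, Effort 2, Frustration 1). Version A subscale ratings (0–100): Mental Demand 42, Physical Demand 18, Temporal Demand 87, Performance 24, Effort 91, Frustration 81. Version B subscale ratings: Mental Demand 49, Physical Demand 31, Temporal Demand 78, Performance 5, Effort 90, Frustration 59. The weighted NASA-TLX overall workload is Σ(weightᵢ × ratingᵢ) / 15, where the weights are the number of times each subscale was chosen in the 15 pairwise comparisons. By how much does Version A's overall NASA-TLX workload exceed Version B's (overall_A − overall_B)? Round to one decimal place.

Version A weighted sum = 3·42 + 4·18 + 1·87 + 4·24 + 2·91 + 1·81 = 126 + 72 + 87 + 96 + 182 + 81 = 644; overall_A = 644/15 = 42.9333.
Version B weighted sum = 3·49 + 4·31 + 1·78 + 4·5 + 2·90 + 1·59 = 147 + 124 + 78 + 20 + 180 + 59 = 608; overall_B = 608/15 = 40.5333.
Difference = 42.9333 − 40.5333 = 2.4000 ≈ 2.4.

2.4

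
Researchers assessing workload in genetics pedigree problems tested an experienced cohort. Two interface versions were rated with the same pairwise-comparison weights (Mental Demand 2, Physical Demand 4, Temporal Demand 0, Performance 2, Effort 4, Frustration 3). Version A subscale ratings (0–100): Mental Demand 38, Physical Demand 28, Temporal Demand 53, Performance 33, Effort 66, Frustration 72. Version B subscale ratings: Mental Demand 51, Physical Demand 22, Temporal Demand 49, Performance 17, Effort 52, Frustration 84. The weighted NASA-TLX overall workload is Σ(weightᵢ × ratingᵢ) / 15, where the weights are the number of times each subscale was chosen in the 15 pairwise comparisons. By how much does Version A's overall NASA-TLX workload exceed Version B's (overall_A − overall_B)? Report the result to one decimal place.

3.3

Version A weighted sum = 2·38 + 4·28 + 0·53 + 2·33 + 4·66 + 3·72 = 76 + 112 + 0 + 66 + 264 + 216 = 734; overall_A = 734/15 = 48.9333.
Version B weighted sum = 2·51 + 4·22 + 0·49 + 2·17 + 4·52 + 3·84 = 102 + 88 + 0 + 34 + 208 + 252 = 684; overall_B = 684/15 = 45.6000.
Difference = 48.9333 − 45.6000 = 3.3333 ≈ 3.3.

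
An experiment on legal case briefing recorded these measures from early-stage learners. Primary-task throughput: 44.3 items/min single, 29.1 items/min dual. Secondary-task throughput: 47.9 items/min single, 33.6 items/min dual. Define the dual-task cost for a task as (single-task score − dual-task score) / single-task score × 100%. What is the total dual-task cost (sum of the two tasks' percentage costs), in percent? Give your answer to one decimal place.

64.2

Primary cost = (44.3 − 29.1) / 44.3 × 100% = 34.3115%.
Secondary cost = (47.9 − 33.6) / 47.9 × 100% = 29.8539%.
Total = 34.3115% + 29.8539% = 64.1654% ≈ 64.2%.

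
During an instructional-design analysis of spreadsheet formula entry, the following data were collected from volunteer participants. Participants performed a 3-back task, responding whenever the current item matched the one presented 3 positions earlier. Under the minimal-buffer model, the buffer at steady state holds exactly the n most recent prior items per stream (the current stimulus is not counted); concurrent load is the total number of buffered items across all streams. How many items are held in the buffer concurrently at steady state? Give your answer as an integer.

The buffer holds the 3 most recent prior items.
Steady-state concurrent load = 3 items.

3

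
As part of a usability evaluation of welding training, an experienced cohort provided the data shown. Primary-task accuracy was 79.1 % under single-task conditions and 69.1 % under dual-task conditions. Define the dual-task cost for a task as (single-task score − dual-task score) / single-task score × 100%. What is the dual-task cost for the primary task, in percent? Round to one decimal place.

Cost = (79.1 − 69.1) / 79.1 × 100%
     = 10.0000 / 79.1 × 100% = 12.6422%.
≈ 12.6%.

12.6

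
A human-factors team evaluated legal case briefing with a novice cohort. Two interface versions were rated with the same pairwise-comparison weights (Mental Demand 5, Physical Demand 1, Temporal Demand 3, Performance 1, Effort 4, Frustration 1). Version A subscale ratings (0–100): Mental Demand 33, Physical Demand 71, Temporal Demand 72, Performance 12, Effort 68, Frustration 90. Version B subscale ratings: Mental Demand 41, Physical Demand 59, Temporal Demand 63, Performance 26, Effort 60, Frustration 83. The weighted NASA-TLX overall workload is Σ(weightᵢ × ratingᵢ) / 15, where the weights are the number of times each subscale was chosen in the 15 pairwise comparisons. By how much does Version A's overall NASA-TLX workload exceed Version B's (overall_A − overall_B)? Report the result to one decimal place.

Version A weighted sum = 5·33 + 1·71 + 3·72 + 1·12 + 4·68 + 1·90 = 165 + 71 + 216 + 12 + 272 + 90 = 826; overall_A = 826/15 = 55.0667.
Version B weighted sum = 5·41 + 1·59 + 3·63 + 1·26 + 4·60 + 1·83 = 205 + 59 + 189 + 26 + 240 + 83 = 802; overall_B = 802/15 = 53.4667.
Difference = 55.0667 − 53.4667 = 1.6000 ≈ 1.6.

1.6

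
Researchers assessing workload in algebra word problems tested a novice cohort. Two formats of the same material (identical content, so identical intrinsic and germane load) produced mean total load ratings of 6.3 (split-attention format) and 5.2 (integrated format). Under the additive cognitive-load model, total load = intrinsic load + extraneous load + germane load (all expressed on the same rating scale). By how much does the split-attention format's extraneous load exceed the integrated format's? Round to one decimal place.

1.1

Intrinsic and germane load are equal across formats, so the difference in total load equals the difference in extraneous load.
Extraneous-load difference = 6.3 − 5.2 = 1.1.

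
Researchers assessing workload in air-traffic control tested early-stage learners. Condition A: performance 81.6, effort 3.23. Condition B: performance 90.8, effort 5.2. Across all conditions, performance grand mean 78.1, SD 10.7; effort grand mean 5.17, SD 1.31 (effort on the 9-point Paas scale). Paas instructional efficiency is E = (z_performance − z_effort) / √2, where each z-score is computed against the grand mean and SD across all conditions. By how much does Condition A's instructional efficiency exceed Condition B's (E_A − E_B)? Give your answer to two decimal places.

0.46

Condition A: z_P = (81.6 − 78.1)/10.7 = 0.3271; z_E = (3.23 − 5.17)/1.31 = -1.4809; E_A = (0.3271 − (-1.4809))/√2 = 1.2784.
Condition B: z_P = (90.8 − 78.1)/10.7 = 1.1869; z_E = (5.2 − 5.17)/1.31 = 0.0229; E_B = (1.1869 − 0.0229)/√2 = 0.8231.
E_A − E_B = 1.2784 − 0.8231 = 0.4553 ≈ 0.46.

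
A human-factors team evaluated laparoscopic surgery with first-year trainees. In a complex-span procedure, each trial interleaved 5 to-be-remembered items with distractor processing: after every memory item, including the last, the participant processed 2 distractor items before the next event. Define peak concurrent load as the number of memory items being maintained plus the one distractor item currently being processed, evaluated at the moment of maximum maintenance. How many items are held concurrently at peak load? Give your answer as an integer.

Maintenance is greatest during the distractor(s) after memory item 5: all 5 memory items are being held.
One distractor item is concurrently being processed.
Peak concurrent load = 5 + 1 = 6 items.

6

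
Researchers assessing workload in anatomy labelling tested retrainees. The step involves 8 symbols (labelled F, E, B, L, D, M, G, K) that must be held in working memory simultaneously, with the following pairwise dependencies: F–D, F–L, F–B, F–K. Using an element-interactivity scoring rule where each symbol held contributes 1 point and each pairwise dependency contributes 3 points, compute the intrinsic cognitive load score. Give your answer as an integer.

Count of symbols held simultaneously: 8.
Count of pairwise dependencies listed: 4.
Element contribution: 8 × 1 = 8.
Interaction contribution: 4 × 3 = 12.
Intrinsic load = 8 + 12 = 20.

20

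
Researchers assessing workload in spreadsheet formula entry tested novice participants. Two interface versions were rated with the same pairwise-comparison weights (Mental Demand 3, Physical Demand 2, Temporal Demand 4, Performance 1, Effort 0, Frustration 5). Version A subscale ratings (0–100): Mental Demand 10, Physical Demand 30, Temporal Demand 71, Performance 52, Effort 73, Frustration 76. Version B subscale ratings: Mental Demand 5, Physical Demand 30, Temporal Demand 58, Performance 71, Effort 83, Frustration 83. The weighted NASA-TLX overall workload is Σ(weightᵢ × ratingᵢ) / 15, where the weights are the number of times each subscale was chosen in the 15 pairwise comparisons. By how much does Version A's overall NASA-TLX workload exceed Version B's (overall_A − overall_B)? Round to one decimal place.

Version A weighted sum = 3·10 + 2·30 + 4·71 + 1·52 + 0·73 + 5·76 = 30 + 60 + 284 + 52 + 0 + 380 = 806; overall_A = 806/15 = 53.7333.
Version B weighted sum = 3·5 + 2·30 + 4·58 + 1·71 + 0·83 + 5·83 = 15 + 60 + 232 + 71 + 0 + 415 = 793; overall_B = 793/15 = 52.8667.
Difference = 53.7333 − 52.8667 = 0.8666 ≈ 0.9.

0.9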